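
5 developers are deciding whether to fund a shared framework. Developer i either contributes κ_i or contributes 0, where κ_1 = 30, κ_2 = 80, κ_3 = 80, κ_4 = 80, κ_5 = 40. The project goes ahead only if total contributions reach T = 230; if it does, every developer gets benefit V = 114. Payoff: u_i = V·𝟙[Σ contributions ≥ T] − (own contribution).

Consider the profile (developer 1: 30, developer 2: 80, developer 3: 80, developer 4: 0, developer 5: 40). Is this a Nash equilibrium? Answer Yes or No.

Total = 230 ≥ 230: provided.
Developer 1 (pledges 30, payoff 84): dropping to 0 → total 200, payoff 0. No gain.
Developer 2 (pledges 80, payoff 34): dropping to 0 → total 150, payoff 0. No gain.
Developer 3 (pledges 80, payoff 34): dropping to 0 → total 150, payoff 0. No gain.
Developer 4 (pledges 0, payoff 114): pledging 80 → total 310, payoff 34. No gain.
Developer 5 (pledges 40, payoff 74): dropping to 0 → total 190, payoff 0. No gain.

Yes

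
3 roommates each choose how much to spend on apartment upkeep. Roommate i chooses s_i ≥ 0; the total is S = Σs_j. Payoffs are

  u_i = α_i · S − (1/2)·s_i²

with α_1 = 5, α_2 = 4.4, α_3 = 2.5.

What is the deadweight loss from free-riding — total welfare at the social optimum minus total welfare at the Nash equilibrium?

Roommate i's FOC: ∂u_i/∂s_i = α_i − s_i = 0, so s_i* = α_i.
NE contributions = (5, 4.4, 2.5); S = 11.9.
W^NE = (Σα)·S − ½Σα_i² = 11.9² − ½·50.61 = 116.305.
Planner sets s_i = Σα_j = 11.9 for every i, so S^SO = 3·11.9 = 35.7.
W^SO = (Σα)·S^SO − ½·3·(Σα)² = (3/2)·11.9² = 212.415.
Deadweight loss = W^SO − W^NE = 96.11.

96.11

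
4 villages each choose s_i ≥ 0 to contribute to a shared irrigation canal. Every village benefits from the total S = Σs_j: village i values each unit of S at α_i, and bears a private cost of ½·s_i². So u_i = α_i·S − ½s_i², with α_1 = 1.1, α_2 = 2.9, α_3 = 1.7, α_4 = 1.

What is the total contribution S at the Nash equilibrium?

Village i's FOC: ∂u_i/∂s_i = α_i − s_i = 0, so s_i* = α_i.
NE contributions = (1.1, 2.9, 1.7, 1); S = 6.7.

6.7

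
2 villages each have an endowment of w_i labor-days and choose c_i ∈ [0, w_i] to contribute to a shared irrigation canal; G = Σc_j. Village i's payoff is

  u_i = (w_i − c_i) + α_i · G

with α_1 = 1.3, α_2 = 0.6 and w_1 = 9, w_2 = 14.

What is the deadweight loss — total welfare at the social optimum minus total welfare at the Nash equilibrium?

∂u_i/∂c_i = α_i − 1, so village i contributes w_i if α_i > 1, else 0.
α_i > 1 for i ∈ {1}; NE contributions (9, 0), G = 9.
W^NE = Σw_i − G^NE + (Σα_i)·G^NE = 23 + 0.9·9 = 31.1.
Planner: ∂(Σu_j)/∂c_i = Σα_j − 1 = 0.9 > 0, so everyone contributes w_i; G^SO = 23, W^SO = 23 + 0.9·23 = 43.7.
Deadweight loss = 12.6.

12.6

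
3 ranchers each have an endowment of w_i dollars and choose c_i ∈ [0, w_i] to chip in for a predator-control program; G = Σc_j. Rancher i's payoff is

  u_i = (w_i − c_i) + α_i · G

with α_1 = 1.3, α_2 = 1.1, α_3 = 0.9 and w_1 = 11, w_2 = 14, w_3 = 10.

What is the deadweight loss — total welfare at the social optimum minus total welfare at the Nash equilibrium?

23

∂u_i/∂c_i = α_i − 1, so rancher i contributes w_i if α_i > 1, else 0.
α_i > 1 for i ∈ {1, 2}; NE contributions (11, 14, 0), G = 25.
W^NE = Σw_i − G^NE + (Σα_i)·G^NE = 35 + 2.3·25 = 92.5.
Planner: ∂(Σu_j)/∂c_i = Σα_j − 1 = 2.3 > 0, so everyone contributes w_i; G^SO = 35, W^SO = 35 + 2.3·35 = 115.5.
Deadweight loss = 23.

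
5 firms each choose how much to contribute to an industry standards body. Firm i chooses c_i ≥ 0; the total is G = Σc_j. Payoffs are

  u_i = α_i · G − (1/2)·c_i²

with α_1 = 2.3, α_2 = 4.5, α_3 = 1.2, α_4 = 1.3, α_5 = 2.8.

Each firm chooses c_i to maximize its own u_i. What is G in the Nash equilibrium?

Firm i's FOC: ∂u_i/∂c_i = α_i − c_i = 0, so c_i* = α_i.
NE contributions = (2.3, 4.5, 1.2, 1.3, 2.8); G = 12.1.

12.1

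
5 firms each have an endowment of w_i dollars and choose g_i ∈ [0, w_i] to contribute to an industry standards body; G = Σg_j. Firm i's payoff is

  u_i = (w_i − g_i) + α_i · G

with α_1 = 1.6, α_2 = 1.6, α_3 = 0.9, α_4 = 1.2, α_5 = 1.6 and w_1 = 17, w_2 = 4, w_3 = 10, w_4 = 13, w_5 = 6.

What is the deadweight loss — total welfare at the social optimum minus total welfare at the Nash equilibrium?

∂u_i/∂g_i = α_i − 1, so firm i contributes w_i if α_i > 1, else 0.
α_i > 1 for i ∈ {1, 2, 4, 5}; NE contributions (17, 4, 0, 13, 6), G = 40.
W^NE = Σw_i − G^NE + (Σα_i)·G^NE = 50 + 5.9·40 = 286.
Planner: ∂(Σu_j)/∂g_i = Σα_j − 1 = 5.9 > 0, so everyone contributes w_i; G^SO = 50, W^SO = 50 + 5.9·50 = 345.
Deadweight loss = 59.

59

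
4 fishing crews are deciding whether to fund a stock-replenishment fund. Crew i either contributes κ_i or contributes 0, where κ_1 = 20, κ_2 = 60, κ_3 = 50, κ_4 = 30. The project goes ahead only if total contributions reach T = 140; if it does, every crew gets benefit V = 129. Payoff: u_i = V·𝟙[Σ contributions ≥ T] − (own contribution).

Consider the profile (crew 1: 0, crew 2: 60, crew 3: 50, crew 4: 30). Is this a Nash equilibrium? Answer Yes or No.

Yes

Total = 140 ≥ 140: provided.
Crew 1 (pledges 0, payoff 129): pledging 20 → total 160, payoff 109. No gain.
Crew 2 (pledges 60, payoff 69): dropping to 0 → total 80, payoff 0. No gain.
Crew 3 (pledges 50, payoff 79): dropping to 0 → total 90, payoff 0. No gain.
Crew 4 (pledges 30, payoff 99): dropping to 0 → total 110, payoff 0. No gain.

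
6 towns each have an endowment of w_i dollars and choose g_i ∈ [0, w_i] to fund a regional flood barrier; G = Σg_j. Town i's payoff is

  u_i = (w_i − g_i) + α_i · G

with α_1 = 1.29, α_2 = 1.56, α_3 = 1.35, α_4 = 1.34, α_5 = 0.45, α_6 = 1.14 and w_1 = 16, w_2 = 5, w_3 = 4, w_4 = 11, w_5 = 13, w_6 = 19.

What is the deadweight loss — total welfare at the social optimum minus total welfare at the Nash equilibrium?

79.69

∂u_i/∂g_i = α_i − 1, so town i contributes w_i if α_i > 1, else 0.
α_i > 1 for i ∈ {1, 2, 3, 4, 6}; NE contributions (16, 5, 4, 11, 0, 19), G = 55.
W^NE = Σw_i − G^NE + (Σα_i)·G^NE = 68 + 6.13·55 = 405.15.
Planner: ∂(Σu_j)/∂g_i = Σα_j − 1 = 6.13 > 0, so everyone contributes w_i; G^SO = 68, W^SO = 68 + 6.13·68 = 484.84.
Deadweight loss = 79.69.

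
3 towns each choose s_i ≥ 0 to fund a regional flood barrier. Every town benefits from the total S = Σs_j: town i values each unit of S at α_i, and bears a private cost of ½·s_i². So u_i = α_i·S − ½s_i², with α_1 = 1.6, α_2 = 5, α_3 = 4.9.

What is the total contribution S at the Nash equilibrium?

Town i's FOC: ∂u_i/∂s_i = α_i − s_i = 0, so s_i* = α_i.
NE contributions = (1.6, 5, 4.9); S = 11.5.

11.5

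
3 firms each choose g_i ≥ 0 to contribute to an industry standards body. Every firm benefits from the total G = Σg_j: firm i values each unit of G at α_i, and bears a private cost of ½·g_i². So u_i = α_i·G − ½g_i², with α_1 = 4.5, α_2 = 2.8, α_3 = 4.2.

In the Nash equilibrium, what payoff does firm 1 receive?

41.625

Firm i's FOC: ∂u_i/∂g_i = α_i − g_i = 0, so g_i* = α_i.
NE contributions = (4.5, 2.8, 4.2); G = 11.5.
u_1 = α_1·G − ½·(g_1)² = 4.5·11.5 − ½·4.5² = 41.625.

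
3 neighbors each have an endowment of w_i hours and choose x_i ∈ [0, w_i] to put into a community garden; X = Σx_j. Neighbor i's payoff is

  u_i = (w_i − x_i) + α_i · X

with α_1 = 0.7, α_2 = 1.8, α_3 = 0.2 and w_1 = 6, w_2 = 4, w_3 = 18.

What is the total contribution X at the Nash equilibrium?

4

∂u_i/∂x_i = α_i − 1, so neighbor i contributes w_i if α_i > 1, else 0.
α_i > 1 for i ∈ {2}; NE contributions (0, 4, 0), X = 4.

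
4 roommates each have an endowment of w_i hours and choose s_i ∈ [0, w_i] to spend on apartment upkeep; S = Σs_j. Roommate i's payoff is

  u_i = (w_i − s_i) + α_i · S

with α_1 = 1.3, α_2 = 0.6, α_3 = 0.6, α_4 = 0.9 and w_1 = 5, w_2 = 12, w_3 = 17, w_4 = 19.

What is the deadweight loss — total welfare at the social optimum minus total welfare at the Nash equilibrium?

∂u_i/∂s_i = α_i − 1, so roommate i contributes w_i if α_i > 1, else 0.
α_i > 1 for i ∈ {1}; NE contributions (5, 0, 0, 0), S = 5.
W^NE = Σw_i − S^NE + (Σα_i)·S^NE = 53 + 2.4·5 = 65.
Planner: ∂(Σu_j)/∂s_i = Σα_j − 1 = 2.4 > 0, so everyone contributes w_i; S^SO = 53, W^SO = 53 + 2.4·53 = 180.2.
Deadweight loss = 115.2.

115.2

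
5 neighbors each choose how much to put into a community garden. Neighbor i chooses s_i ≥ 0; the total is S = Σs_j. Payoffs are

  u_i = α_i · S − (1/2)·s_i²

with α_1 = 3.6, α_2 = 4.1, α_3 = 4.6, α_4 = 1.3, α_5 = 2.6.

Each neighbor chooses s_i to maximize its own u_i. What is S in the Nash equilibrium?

Neighbor i's FOC: ∂u_i/∂s_i = α_i − s_i = 0, so s_i* = α_i.
NE contributions = (3.6, 4.1, 4.6, 1.3, 2.6); S = 16.2.

16.2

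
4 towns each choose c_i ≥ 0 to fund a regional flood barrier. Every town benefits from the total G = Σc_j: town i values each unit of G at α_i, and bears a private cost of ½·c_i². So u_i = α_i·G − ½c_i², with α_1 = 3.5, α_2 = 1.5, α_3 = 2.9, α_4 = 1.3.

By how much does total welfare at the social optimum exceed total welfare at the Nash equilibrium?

Town i's FOC: ∂u_i/∂c_i = α_i − c_i = 0, so c_i* = α_i.
NE contributions = (3.5, 1.5, 2.9, 1.3); G = 9.2.
W^NE = (Σα)·G − ½Σα_i² = 9.2² − ½·24.6 = 72.34.
Planner sets c_i = Σα_j = 9.2 for every i, so G^SO = 4·9.2 = 36.8.
W^SO = (Σα)·G^SO − ½·4·(Σα)² = (4/2)·9.2² = 169.28.
Deadweight loss = W^SO − W^NE = 96.94.

96.94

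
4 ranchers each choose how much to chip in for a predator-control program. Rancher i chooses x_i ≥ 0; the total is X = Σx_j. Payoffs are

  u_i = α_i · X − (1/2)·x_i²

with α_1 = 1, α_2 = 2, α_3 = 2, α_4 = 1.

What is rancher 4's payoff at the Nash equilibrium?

5.5

Rancher i's FOC: ∂u_i/∂x_i = α_i − x_i = 0, so x_i* = α_i.
NE contributions = (1, 2, 2, 1); X = 6.
u_4 = α_4·X − ½·(x_4)² = 1·6 − ½·1² = 5.5.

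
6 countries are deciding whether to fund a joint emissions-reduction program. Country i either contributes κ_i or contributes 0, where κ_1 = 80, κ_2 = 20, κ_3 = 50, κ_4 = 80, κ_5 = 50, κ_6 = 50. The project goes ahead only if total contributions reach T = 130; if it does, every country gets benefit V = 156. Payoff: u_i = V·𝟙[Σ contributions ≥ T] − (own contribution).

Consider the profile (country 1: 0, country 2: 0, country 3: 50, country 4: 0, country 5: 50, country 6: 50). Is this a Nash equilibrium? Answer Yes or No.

Total = 150 ≥ 130: provided.
Country 1 (pledges 0, payoff 156): pledging 80 → total 230, payoff 76. No gain.
Country 2 (pledges 0, payoff 156): pledging 20 → total 170, payoff 136. No gain.
Country 3 (pledges 50, payoff 106): dropping to 0 → total 100, payoff 0. No gain.
Country 4 (pledges 0, payoff 156): pledging 80 → total 230, payoff 76. No gain.
Country 5 (pledges 50, payoff 106): dropping to 0 → total 100, payoff 0. No gain.
Country 6 (pledges 50, payoff 106): dropping to 0 → total 100, payoff 0. No gain.

Yes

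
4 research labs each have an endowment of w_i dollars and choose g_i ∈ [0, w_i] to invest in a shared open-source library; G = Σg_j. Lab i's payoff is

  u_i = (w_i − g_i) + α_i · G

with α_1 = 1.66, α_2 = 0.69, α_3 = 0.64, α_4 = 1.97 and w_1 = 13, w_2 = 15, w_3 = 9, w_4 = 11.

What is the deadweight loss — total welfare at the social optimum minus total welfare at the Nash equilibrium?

95.04

∂u_i/∂g_i = α_i − 1, so lab i contributes w_i if α_i > 1, else 0.
α_i > 1 for i ∈ {1, 4}; NE contributions (13, 0, 0, 11), G = 24.
W^NE = Σw_i − G^NE + (Σα_i)·G^NE = 48 + 3.96·24 = 143.04.
Planner: ∂(Σu_j)/∂g_i = Σα_j − 1 = 3.96 > 0, so everyone contributes w_i; G^SO = 48, W^SO = 48 + 3.96·48 = 238.08.
Deadweight loss = 95.04.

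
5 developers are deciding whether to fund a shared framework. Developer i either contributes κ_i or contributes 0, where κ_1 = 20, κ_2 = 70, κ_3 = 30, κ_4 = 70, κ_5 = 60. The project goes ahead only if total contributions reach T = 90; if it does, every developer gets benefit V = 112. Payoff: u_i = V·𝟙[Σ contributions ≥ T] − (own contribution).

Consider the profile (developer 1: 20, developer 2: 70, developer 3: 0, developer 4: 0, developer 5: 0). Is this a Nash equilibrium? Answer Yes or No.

Yes

Total = 90 ≥ 90: provided.
Developer 1 (pledges 20, payoff 92): dropping to 0 → total 70, payoff 0. No gain.
Developer 2 (pledges 70, payoff 42): dropping to 0 → total 20, payoff 0. No gain.
Developer 3 (pledges 0, payoff 112): pledging 30 → total 120, payoff 82. No gain.
Developer 4 (pledges 0, payoff 112): pledging 70 → total 160, payoff 42. No gain.
Developer 5 (pledges 0, payoff 112): pledging 60 → total 150, payoff 52. No gain.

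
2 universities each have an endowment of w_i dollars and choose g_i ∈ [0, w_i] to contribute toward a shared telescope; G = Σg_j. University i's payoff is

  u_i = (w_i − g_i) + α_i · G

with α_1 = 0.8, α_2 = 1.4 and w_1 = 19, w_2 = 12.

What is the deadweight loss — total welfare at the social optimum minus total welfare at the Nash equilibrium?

∂u_i/∂g_i = α_i − 1, so university i contributes w_i if α_i > 1, else 0.
α_i > 1 for i ∈ {2}; NE contributions (0, 12), G = 12.
W^NE = Σw_i − G^NE + (Σα_i)·G^NE = 31 + 1.2·12 = 45.4.
Planner: ∂(Σu_j)/∂g_i = Σα_j − 1 = 1.2 > 0, so everyone contributes w_i; G^SO = 31, W^SO = 31 + 1.2·31 = 68.2.
Deadweight loss = 22.8.

22.8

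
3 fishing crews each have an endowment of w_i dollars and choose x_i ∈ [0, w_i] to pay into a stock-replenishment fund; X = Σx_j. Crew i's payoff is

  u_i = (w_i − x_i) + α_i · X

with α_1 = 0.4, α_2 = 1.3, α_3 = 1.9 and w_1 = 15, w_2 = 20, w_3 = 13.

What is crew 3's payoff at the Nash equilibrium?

62.7

∂u_i/∂x_i = α_i − 1, so crew i contributes w_i if α_i > 1, else 0.
α_i > 1 for i ∈ {2, 3}; NE contributions (0, 20, 13), X = 33.
u_3 = (13 − 13) + 1.9·33 = 62.7.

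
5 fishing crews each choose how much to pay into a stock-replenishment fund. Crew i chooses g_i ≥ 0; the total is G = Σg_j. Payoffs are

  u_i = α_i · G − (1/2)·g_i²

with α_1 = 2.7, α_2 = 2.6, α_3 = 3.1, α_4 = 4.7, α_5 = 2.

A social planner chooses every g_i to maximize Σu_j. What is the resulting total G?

Planner FOC: ∂(Σu_j)/∂g_i = (Σα_j) − g_i = 0, so g_i^SO = Σα_j = 15.1 for every i; G^SO = 75.5.

75.5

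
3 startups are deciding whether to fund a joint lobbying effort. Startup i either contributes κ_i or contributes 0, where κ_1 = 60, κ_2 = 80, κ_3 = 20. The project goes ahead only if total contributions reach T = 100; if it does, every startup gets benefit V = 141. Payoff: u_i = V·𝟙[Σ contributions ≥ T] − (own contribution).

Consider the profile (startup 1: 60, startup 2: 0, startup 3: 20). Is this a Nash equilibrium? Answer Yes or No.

Total = 80 < 100: not provided.
Startup 1 (pledges 60, payoff -60): dropping to 0 → total 20, payoff 0. Profitable deviation.

No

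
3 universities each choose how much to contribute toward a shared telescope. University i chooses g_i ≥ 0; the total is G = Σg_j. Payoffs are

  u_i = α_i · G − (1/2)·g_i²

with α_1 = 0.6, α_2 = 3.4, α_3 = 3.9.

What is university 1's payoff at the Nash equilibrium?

University i's FOC: ∂u_i/∂g_i = α_i − g_i = 0, so g_i* = α_i.
NE contributions = (0.6, 3.4, 3.9); G = 7.9.
u_1 = α_1·G − ½·(g_1)² = 0.6·7.9 − ½·0.6² = 4.56.

4.56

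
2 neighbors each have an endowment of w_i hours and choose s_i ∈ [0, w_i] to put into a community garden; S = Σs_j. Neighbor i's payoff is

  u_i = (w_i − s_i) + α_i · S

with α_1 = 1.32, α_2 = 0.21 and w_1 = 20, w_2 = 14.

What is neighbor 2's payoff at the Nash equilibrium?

18.2

∂u_i/∂s_i = α_i − 1, so neighbor i contributes w_i if α_i > 1, else 0.
α_i > 1 for i ∈ {1}; NE contributions (20, 0), S = 20.
u_2 = (14 − 0) + 0.21·20 = 18.2.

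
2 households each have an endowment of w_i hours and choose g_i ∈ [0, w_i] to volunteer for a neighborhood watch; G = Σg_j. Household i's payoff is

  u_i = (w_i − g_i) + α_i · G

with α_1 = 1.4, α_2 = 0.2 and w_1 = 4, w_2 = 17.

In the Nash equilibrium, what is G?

4

∂u_i/∂g_i = α_i − 1, so household i contributes w_i if α_i > 1, else 0.
α_i > 1 for i ∈ {1}; NE contributions (4, 0), G = 4.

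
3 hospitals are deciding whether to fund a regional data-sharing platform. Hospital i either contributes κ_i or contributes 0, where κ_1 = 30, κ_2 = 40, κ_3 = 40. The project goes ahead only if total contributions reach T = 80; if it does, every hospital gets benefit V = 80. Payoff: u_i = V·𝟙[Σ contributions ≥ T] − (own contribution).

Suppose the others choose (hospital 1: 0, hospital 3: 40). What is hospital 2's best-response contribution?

Others' total = 40. Contributing 40 brings total to 80 ≥ 80: gain V − κ_2 = 40.
Best response: 40.

40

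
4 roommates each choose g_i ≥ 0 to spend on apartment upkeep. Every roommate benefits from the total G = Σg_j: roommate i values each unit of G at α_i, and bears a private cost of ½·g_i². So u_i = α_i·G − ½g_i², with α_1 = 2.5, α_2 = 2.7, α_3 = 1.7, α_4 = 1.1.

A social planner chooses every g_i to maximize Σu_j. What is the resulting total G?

32

Planner FOC: ∂(Σu_j)/∂g_i = (Σα_j) − g_i = 0, so g_i^SO = Σα_j = 8 for every i; G^SO = 32.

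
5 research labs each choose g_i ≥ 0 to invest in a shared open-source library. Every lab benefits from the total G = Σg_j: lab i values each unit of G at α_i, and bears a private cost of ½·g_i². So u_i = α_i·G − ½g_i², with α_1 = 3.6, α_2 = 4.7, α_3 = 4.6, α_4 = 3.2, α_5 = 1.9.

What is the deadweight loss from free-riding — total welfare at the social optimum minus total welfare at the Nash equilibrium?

Lab i's FOC: ∂u_i/∂g_i = α_i − g_i = 0, so g_i* = α_i.
NE contributions = (3.6, 4.7, 4.6, 3.2, 1.9); G = 18.
W^NE = (Σα)·G − ½Σα_i² = 18² − ½·70.06 = 288.97.
Planner sets g_i = Σα_j = 18 for every i, so G^SO = 5·18 = 90.
W^SO = (Σα)·G^SO − ½·5·(Σα)² = (5/2)·18² = 810.
Deadweight loss = W^SO − W^NE = 521.03.

521.03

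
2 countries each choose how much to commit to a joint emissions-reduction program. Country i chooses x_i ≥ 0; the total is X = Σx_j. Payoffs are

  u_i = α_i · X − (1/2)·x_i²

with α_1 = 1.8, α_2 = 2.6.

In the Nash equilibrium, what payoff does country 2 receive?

Country i's FOC: ∂u_i/∂x_i = α_i − x_i = 0, so x_i* = α_i.
NE contributions = (1.8, 2.6); X = 4.4.
u_2 = α_2·X − ½·(x_2)² = 2.6·4.4 − ½·2.6² = 8.06.

8.06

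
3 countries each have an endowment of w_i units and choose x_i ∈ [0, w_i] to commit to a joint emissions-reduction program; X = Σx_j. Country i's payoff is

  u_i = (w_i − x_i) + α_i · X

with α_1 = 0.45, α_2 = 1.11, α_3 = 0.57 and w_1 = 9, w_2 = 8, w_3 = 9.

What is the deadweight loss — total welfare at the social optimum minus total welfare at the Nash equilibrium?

20.34

∂u_i/∂x_i = α_i − 1, so country i contributes w_i if α_i > 1, else 0.
α_i > 1 for i ∈ {2}; NE contributions (0, 8, 0), X = 8.
W^NE = Σw_i − X^NE + (Σα_i)·X^NE = 26 + 1.13·8 = 35.04.
Planner: ∂(Σu_j)/∂x_i = Σα_j − 1 = 1.13 > 0, so everyone contributes w_i; X^SO = 26, W^SO = 26 + 1.13·26 = 55.38.
Deadweight loss = 20.34.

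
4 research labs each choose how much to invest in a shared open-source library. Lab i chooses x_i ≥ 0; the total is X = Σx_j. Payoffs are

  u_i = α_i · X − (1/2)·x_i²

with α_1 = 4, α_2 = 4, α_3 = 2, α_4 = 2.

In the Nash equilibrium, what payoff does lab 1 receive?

Lab i's FOC: ∂u_i/∂x_i = α_i − x_i = 0, so x_i* = α_i.
NE contributions = (4, 4, 2, 2); X = 12.
u_1 = α_1·X − ½·(x_1)² = 4·12 − ½·4² = 40.

40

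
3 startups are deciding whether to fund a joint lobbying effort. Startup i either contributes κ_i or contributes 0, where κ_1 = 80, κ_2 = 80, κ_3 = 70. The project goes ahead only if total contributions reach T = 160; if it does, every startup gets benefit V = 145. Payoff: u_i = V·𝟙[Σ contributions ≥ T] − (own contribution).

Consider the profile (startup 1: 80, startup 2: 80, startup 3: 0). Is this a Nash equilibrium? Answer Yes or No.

Yes

Total = 160 ≥ 160: provided.
Startup 1 (pledges 80, payoff 65): dropping to 0 → total 80, payoff 0. No gain.
Startup 2 (pledges 80, payoff 65): dropping to 0 → total 80, payoff 0. No gain.
Startup 3 (pledges 0, payoff 145): pledging 70 → total 230, payoff 75. No gain.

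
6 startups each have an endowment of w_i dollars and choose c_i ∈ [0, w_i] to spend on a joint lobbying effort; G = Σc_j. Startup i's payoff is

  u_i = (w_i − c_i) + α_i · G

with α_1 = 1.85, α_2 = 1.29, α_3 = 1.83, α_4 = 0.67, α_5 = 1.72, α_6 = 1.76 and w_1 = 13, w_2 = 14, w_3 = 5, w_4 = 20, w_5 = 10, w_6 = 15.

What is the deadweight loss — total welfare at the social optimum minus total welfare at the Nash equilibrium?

∂u_i/∂c_i = α_i − 1, so startup i contributes w_i if α_i > 1, else 0.
α_i > 1 for i ∈ {1, 2, 3, 5, 6}; NE contributions (13, 14, 5, 0, 10, 15), G = 57.
W^NE = Σw_i − G^NE + (Σα_i)·G^NE = 77 + 8.12·57 = 539.84.
Planner: ∂(Σu_j)/∂c_i = Σα_j − 1 = 8.12 > 0, so everyone contributes w_i; G^SO = 77, W^SO = 77 + 8.12·77 = 702.24.
Deadweight loss = 162.4.

162.4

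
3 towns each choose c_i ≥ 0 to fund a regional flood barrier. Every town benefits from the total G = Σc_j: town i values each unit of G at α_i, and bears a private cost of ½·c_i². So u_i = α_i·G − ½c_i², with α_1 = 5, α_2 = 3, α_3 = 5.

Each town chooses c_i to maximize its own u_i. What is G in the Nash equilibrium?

13

Town i's FOC: ∂u_i/∂c_i = α_i − c_i = 0, so c_i* = α_i.
NE contributions = (5, 3, 5); G = 13.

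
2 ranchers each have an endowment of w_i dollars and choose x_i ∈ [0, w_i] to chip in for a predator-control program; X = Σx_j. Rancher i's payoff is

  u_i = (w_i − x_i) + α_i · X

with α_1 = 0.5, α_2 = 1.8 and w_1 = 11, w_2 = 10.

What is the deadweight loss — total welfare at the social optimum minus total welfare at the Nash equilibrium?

14.3

∂u_i/∂x_i = α_i − 1, so rancher i contributes w_i if α_i > 1, else 0.
α_i > 1 for i ∈ {2}; NE contributions (0, 10), X = 10.
W^NE = Σw_i − X^NE + (Σα_i)·X^NE = 21 + 1.3·10 = 34.
Planner: ∂(Σu_j)/∂x_i = Σα_j − 1 = 1.3 > 0, so everyone contributes w_i; X^SO = 21, W^SO = 21 + 1.3·21 = 48.3.
Deadweight loss = 14.3.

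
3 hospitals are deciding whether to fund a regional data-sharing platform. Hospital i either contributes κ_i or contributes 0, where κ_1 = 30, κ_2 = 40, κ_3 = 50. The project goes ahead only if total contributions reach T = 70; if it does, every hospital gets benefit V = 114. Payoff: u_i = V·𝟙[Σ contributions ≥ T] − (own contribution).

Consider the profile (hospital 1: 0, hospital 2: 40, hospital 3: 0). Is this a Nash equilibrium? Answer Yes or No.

No

Total = 40 < 70: not provided.
Hospital 1 (pledges 0, payoff 0): pledging 30 → total 70, payoff 84. Profitable deviation.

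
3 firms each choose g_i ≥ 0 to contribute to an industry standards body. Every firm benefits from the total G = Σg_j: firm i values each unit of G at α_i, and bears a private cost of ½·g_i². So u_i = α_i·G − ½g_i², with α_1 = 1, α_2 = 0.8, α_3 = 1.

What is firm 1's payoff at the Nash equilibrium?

Firm i's FOC: ∂u_i/∂g_i = α_i − g_i = 0, so g_i* = α_i.
NE contributions = (1, 0.8, 1); G = 2.8.
u_1 = α_1·G − ½·(g_1)² = 1·2.8 − ½·1² = 2.3.

2.3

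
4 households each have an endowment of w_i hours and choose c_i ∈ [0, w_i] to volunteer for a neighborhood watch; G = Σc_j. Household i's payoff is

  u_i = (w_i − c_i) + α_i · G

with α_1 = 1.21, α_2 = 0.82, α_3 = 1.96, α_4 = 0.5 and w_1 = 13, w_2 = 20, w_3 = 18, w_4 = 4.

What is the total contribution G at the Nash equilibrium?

31

∂u_i/∂c_i = α_i − 1, so household i contributes w_i if α_i > 1, else 0.
α_i > 1 for i ∈ {1, 3}; NE contributions (13, 0, 18, 0), G = 31.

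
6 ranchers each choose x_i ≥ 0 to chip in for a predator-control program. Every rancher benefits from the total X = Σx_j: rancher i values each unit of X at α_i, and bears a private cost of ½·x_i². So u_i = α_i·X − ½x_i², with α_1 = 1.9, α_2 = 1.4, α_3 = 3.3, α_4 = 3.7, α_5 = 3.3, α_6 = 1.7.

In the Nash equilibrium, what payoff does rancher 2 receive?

20.44

Rancher i's FOC: ∂u_i/∂x_i = α_i − x_i = 0, so x_i* = α_i.
NE contributions = (1.9, 1.4, 3.3, 3.7, 3.3, 1.7); X = 15.3.
u_2 = α_2·X − ½·(x_2)² = 1.4·15.3 − ½·1.4² = 20.44.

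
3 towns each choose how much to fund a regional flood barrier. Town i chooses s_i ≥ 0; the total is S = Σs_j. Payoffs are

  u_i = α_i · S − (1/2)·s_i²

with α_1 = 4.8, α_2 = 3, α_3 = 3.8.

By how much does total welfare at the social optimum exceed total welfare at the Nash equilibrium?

Town i's FOC: ∂u_i/∂s_i = α_i − s_i = 0, so s_i* = α_i.
NE contributions = (4.8, 3, 3.8); S = 11.6.
W^NE = (Σα)·S − ½Σα_i² = 11.6² − ½·46.48 = 111.32.
Planner sets s_i = Σα_j = 11.6 for every i, so S^SO = 3·11.6 = 34.8.
W^SO = (Σα)·S^SO − ½·3·(Σα)² = (3/2)·11.6² = 201.84.
Deadweight loss = W^SO − W^NE = 90.52.

90.52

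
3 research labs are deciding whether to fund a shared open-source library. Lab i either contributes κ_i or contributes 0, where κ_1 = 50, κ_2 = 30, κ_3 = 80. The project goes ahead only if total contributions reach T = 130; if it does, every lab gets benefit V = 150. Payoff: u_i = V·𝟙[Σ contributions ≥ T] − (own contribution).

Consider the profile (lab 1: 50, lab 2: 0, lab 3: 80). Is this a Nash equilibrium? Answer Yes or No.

Total = 130 ≥ 130: provided.
Lab 1 (pledges 50, payoff 100): dropping to 0 → total 80, payoff 0. No gain.
Lab 2 (pledges 0, payoff 150): pledging 30 → total 160, payoff 120. No gain.
Lab 3 (pledges 80, payoff 70): dropping to 0 → total 50, payoff 0. No gain.

Yes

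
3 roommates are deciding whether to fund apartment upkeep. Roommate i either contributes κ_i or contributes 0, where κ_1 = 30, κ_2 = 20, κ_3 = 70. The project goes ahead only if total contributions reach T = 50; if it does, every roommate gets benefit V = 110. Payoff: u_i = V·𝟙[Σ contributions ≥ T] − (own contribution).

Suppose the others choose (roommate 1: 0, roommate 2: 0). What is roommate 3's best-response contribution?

Others' total = 0. Contributing 70 brings total to 70 ≥ 50: gain V − κ_3 = 40.
Best response: 70.

70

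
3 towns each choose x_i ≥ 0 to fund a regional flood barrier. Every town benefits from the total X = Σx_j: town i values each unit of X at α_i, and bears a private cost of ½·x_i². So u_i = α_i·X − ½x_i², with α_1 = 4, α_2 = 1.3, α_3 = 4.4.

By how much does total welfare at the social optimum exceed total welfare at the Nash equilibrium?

Town i's FOC: ∂u_i/∂x_i = α_i − x_i = 0, so x_i* = α_i.
NE contributions = (4, 1.3, 4.4); X = 9.7.
W^NE = (Σα)·X − ½Σα_i² = 9.7² − ½·37.05 = 75.565.
Planner sets x_i = Σα_j = 9.7 for every i, so X^SO = 3·9.7 = 29.1.
W^SO = (Σα)·X^SO − ½·3·(Σα)² = (3/2)·9.7² = 141.135.
Deadweight loss = W^SO − W^NE = 65.57.

65.57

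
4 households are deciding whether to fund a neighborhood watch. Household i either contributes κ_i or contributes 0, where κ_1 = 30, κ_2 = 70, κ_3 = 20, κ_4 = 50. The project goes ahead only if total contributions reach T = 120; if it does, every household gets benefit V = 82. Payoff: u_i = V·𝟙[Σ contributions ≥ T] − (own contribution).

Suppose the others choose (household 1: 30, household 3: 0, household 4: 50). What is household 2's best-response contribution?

Others' total = 80. Contributing 70 brings total to 150 ≥ 120: gain V − κ_2 = 12.
Best response: 70.

70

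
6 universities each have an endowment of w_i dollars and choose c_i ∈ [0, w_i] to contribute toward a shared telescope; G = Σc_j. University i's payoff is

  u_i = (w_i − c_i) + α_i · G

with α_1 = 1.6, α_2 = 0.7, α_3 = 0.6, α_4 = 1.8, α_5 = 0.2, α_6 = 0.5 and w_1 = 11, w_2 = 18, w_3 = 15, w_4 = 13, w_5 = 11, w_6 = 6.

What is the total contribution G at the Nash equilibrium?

∂u_i/∂c_i = α_i − 1, so university i contributes w_i if α_i > 1, else 0.
α_i > 1 for i ∈ {1, 4}; NE contributions (11, 0, 0, 13, 0, 0), G = 24.

24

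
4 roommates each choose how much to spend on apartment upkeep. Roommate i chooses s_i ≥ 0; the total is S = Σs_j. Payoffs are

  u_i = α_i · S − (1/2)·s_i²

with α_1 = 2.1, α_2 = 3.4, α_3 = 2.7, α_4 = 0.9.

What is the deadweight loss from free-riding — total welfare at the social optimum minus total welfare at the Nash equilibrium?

94.845

Roommate i's FOC: ∂u_i/∂s_i = α_i − s_i = 0, so s_i* = α_i.
NE contributions = (2.1, 3.4, 2.7, 0.9); S = 9.1.
W^NE = (Σα)·S − ½Σα_i² = 9.1² − ½·24.07 = 70.775.
Planner sets s_i = Σα_j = 9.1 for every i, so S^SO = 4·9.1 = 36.4.
W^SO = (Σα)·S^SO − ½·4·(Σα)² = (4/2)·9.1² = 165.62.
Deadweight loss = W^SO − W^NE = 94.845.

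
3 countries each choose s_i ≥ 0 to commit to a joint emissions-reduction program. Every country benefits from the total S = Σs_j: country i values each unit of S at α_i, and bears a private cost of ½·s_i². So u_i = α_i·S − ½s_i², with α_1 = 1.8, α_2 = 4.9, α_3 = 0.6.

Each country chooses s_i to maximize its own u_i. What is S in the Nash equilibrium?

Country i's FOC: ∂u_i/∂s_i = α_i − s_i = 0, so s_i* = α_i.
NE contributions = (1.8, 4.9, 0.6); S = 7.3.

7.3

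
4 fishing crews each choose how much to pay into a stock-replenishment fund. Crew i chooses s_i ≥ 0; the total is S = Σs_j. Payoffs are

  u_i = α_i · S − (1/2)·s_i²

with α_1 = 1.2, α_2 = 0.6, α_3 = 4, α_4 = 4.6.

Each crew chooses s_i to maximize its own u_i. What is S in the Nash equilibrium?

Crew i's FOC: ∂u_i/∂s_i = α_i − s_i = 0, so s_i* = α_i.
NE contributions = (1.2, 0.6, 4, 4.6); S = 10.4.

10.4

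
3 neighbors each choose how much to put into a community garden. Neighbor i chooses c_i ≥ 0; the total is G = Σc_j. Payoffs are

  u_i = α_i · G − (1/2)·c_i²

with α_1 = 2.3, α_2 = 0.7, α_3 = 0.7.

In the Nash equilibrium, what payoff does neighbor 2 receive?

2.345

Neighbor i's FOC: ∂u_i/∂c_i = α_i − c_i = 0, so c_i* = α_i.
NE contributions = (2.3, 0.7, 0.7); G = 3.7.
u_2 = α_2·G − ½·(c_2)² = 0.7·3.7 − ½·0.7² = 2.345.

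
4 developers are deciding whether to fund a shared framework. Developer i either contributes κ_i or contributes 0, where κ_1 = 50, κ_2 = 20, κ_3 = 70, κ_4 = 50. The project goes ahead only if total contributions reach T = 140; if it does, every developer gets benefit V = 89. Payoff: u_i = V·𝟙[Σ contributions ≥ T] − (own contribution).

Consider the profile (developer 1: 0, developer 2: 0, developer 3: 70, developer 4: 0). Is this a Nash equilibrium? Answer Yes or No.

No

Total = 70 < 140: not provided.
Developer 1 (pledges 0, payoff 0): pledging 50 → total 120, payoff -50. No gain.
Developer 2 (pledges 0, payoff 0): pledging 20 → total 90, payoff -20. No gain.
Developer 3 (pledges 70, payoff -70): dropping to 0 → total 0, payoff 0. Profitable deviation.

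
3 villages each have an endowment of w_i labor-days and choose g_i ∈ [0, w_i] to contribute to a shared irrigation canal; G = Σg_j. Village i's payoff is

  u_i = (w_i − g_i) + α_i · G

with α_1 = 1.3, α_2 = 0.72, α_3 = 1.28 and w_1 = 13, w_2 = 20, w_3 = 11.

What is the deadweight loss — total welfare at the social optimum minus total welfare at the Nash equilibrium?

∂u_i/∂g_i = α_i − 1, so village i contributes w_i if α_i > 1, else 0.
α_i > 1 for i ∈ {1, 3}; NE contributions (13, 0, 11), G = 24.
W^NE = Σw_i − G^NE + (Σα_i)·G^NE = 44 + 2.3·24 = 99.2.
Planner: ∂(Σu_j)/∂g_i = Σα_j − 1 = 2.3 > 0, so everyone contributes w_i; G^SO = 44, W^SO = 44 + 2.3·44 = 145.2.
Deadweight loss = 46.

46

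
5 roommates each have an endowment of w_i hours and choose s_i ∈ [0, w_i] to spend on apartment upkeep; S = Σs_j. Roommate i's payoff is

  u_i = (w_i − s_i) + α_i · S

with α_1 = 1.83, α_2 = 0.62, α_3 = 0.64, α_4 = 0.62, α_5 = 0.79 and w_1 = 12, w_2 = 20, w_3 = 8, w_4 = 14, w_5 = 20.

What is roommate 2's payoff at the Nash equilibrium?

27.44

∂u_i/∂s_i = α_i − 1, so roommate i contributes w_i if α_i > 1, else 0.
α_i > 1 for i ∈ {1}; NE contributions (12, 0, 0, 0, 0), S = 12.
u_2 = (20 − 0) + 0.62·12 = 27.44.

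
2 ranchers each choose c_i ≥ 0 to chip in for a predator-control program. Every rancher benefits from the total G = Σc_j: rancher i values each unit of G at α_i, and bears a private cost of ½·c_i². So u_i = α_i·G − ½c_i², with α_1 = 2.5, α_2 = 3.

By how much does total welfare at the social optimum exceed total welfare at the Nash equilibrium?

Rancher i's FOC: ∂u_i/∂c_i = α_i − c_i = 0, so c_i* = α_i.
NE contributions = (2.5, 3); G = 5.5.
W^NE = (Σα)·G − ½Σα_i² = 5.5² − ½·15.25 = 22.625.
Planner sets c_i = Σα_j = 5.5 for every i, so G^SO = 2·5.5 = 11.
W^SO = (Σα)·G^SO − ½·2·(Σα)² = (2/2)·5.5² = 30.25.
Deadweight loss = W^SO − W^NE = 7.625.

7.625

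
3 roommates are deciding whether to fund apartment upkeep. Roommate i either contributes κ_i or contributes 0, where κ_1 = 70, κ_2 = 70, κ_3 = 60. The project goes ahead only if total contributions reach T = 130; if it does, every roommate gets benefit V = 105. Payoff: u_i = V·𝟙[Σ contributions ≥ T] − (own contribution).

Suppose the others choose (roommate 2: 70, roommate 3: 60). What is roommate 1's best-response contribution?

Others' total = 130 ≥ 130; contributing adds cost 70 for no extra benefit.
Best response: 0.

0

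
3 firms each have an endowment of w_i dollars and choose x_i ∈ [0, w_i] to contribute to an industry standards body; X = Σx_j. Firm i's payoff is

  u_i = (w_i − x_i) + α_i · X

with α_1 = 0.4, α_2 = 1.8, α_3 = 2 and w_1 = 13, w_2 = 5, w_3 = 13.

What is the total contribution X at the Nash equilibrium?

∂u_i/∂x_i = α_i − 1, so firm i contributes w_i if α_i > 1, else 0.
α_i > 1 for i ∈ {2, 3}; NE contributions (0, 5, 13), X = 18.

18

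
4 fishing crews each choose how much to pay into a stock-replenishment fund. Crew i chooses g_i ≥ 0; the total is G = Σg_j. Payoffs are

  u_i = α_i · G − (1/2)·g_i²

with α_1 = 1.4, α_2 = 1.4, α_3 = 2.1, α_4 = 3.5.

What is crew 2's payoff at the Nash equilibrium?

Crew i's FOC: ∂u_i/∂g_i = α_i − g_i = 0, so g_i* = α_i.
NE contributions = (1.4, 1.4, 2.1, 3.5); G = 8.4.
u_2 = α_2·G − ½·(g_2)² = 1.4·8.4 − ½·1.4² = 10.78.

10.78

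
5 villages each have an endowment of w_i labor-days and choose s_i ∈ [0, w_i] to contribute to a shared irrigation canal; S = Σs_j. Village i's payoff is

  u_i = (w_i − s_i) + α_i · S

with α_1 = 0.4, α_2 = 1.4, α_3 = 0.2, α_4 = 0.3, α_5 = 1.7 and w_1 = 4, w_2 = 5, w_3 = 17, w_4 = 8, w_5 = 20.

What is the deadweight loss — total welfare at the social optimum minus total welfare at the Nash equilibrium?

87

∂u_i/∂s_i = α_i − 1, so village i contributes w_i if α_i > 1, else 0.
α_i > 1 for i ∈ {2, 5}; NE contributions (0, 5, 0, 0, 20), S = 25.
W^NE = Σw_i − S^NE + (Σα_i)·S^NE = 54 + 3·25 = 129.
Planner: ∂(Σu_j)/∂s_i = Σα_j − 1 = 3 > 0, so everyone contributes w_i; S^SO = 54, W^SO = 54 + 3·54 = 216.
Deadweight loss = 87.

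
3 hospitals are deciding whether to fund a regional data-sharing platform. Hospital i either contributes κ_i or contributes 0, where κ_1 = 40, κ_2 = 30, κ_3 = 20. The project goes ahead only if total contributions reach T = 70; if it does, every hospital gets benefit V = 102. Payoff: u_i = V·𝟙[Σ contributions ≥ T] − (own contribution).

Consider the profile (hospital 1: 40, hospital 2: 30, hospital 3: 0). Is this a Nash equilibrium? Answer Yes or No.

Yes

Total = 70 ≥ 70: provided.
Hospital 1 (pledges 40, payoff 62): dropping to 0 → total 30, payoff 0. No gain.
Hospital 2 (pledges 30, payoff 72): dropping to 0 → total 40, payoff 0. No gain.
Hospital 3 (pledges 0, payoff 102): pledging 20 → total 90, payoff 82. No gain.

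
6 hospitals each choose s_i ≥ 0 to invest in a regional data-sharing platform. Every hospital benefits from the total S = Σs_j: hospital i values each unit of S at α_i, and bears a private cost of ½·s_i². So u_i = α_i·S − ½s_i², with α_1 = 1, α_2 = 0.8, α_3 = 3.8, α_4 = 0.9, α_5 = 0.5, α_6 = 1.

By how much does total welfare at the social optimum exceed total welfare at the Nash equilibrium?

Hospital i's FOC: ∂u_i/∂s_i = α_i − s_i = 0, so s_i* = α_i.
NE contributions = (1, 0.8, 3.8, 0.9, 0.5, 1); S = 8.
W^NE = (Σα)·S − ½Σα_i² = 8² − ½·18.14 = 54.93.
Planner sets s_i = Σα_j = 8 for every i, so S^SO = 6·8 = 48.
W^SO = (Σα)·S^SO − ½·6·(Σα)² = (6/2)·8² = 192.
Deadweight loss = W^SO − W^NE = 137.07.

137.07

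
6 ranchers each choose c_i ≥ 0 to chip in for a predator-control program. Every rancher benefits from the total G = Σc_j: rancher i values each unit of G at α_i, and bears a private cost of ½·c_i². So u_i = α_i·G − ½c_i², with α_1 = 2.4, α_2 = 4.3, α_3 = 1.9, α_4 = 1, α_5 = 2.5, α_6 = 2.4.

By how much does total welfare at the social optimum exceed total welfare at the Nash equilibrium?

440.935

Rancher i's FOC: ∂u_i/∂c_i = α_i − c_i = 0, so c_i* = α_i.
NE contributions = (2.4, 4.3, 1.9, 1, 2.5, 2.4); G = 14.5.
W^NE = (Σα)·G − ½Σα_i² = 14.5² − ½·40.87 = 189.815.
Planner sets c_i = Σα_j = 14.5 for every i, so G^SO = 6·14.5 = 87.
W^SO = (Σα)·G^SO − ½·6·(Σα)² = (6/2)·14.5² = 630.75.
Deadweight loss = W^SO − W^NE = 440.935.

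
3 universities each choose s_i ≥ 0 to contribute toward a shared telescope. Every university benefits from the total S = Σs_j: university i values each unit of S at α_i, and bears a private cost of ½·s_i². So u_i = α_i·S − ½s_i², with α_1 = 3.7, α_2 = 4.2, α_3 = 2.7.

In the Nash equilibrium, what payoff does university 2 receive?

University i's FOC: ∂u_i/∂s_i = α_i − s_i = 0, so s_i* = α_i.
NE contributions = (3.7, 4.2, 2.7); S = 10.6.
u_2 = α_2·S − ½·(s_2)² = 4.2·10.6 − ½·4.2² = 35.7.

35.7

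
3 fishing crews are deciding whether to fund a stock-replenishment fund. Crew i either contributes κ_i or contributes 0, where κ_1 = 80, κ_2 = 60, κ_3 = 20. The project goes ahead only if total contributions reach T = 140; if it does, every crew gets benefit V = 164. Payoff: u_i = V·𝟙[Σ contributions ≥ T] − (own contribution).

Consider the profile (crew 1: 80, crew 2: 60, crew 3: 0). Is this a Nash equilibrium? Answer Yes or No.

Total = 140 ≥ 140: provided.
Crew 1 (pledges 80, payoff 84): dropping to 0 → total 60, payoff 0. No gain.
Crew 2 (pledges 60, payoff 104): dropping to 0 → total 80, payoff 0. No gain.
Crew 3 (pledges 0, payoff 164): pledging 20 → total 160, payoff 144. No gain.

Yes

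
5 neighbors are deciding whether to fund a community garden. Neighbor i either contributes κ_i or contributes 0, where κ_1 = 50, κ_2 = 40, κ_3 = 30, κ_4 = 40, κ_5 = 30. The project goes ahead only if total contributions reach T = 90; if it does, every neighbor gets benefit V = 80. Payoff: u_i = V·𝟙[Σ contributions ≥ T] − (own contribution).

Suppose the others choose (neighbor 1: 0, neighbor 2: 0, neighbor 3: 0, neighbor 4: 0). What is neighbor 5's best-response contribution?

Others' total = 0. Even contributing 30 gives 30 < 90: no benefit either way.
Best response: 0.

0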